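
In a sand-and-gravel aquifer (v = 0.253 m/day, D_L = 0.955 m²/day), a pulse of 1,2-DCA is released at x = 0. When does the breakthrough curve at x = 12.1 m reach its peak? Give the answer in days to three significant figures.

35.2 days

For the 1D instantaneous-source solution, setting ∂C/∂t = 0 at fixed x gives v²t² + 2Dt − x² = 0, so t = (√(D² + v²x²) − D)/v².
√(D² + v²x²) = √(0.955² + 0.253² × 12.1²) = 3.207; v² = 0.064009.
t = (3.207 − 0.955)/0.064009 = 35.2 days (vs. the pure-advection estimate x/v = 47.8 d).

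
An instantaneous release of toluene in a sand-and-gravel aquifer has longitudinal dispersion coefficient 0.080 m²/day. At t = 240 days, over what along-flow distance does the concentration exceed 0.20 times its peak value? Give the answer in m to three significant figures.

22.2 m

The plume is Gaussian with σ = √(2Dt) = √(2 × 0.080 × 240) = 6.197 m.
C/C_peak = exp(−Δx²/(2σ²)) = 0.20 ⇒ Δx = σ·√(−2 ln 0.20) = 6.197 × 1.794 = 11.12 m.
Width = 2Δx = 22.2 m.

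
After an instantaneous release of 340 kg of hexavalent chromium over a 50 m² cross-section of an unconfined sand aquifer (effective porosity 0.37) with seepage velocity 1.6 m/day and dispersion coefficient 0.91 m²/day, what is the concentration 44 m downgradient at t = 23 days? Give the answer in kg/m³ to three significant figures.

0.610 kg/m³

For an instantaneous plane source, C(x,t) = M/(n_e·A·√(4πDt)) · exp(−(x−vt)²/(4Dt)), with n_e·A the pore (flow) area.
Plume center vt = 1.6 × 23 = 36.8 m, so the well at 44 m is 7.2 m downgradient of the peak.
√(4πDt) = 16.22 m, giving peak height M/(n_e·A·√(4πDt)) = 340/(0.37 × 50 × 16.22) = 1.133 kg/m³.
(x−vt)²/(4Dt) = (7.2)²/(4 × 0.91 × 23) = 0.6192; exp(−0.6192) = 0.5384.
C = 1.133 × 0.5384 = 0.610 kg/m³.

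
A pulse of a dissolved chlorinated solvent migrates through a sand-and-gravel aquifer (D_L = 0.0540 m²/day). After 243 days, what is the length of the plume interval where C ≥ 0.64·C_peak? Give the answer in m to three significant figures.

9.68 m

The plume is Gaussian with σ = √(2Dt) = √(2 × 0.0540 × 243) = 5.123 m.
C/C_peak = exp(−Δx²/(2σ²)) = 0.64 ⇒ Δx = σ·√(−2 ln 0.64) = 5.123 × 0.9448 = 4.840 m.
Width = 2Δx = 9.68 m.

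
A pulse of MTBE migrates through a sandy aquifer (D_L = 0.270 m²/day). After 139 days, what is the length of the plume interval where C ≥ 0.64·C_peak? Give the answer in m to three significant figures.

The plume is Gaussian with σ = √(2Dt) = √(2 × 0.270 × 139) = 8.664 m.
C/C_peak = exp(−Δx²/(2σ²)) = 0.64 ⇒ Δx = σ·√(−2 ln 0.64) = 8.664 × 0.9448 = 8.186 m.
Width = 2Δx = 16.4 m.

16.4 m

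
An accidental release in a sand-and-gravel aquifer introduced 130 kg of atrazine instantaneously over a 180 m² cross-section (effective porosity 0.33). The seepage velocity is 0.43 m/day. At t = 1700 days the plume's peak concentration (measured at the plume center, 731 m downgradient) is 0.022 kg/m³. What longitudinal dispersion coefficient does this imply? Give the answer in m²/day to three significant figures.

At the plume center C_max = M/(n_e·A·√(4πDt)), so D = M²/(4πt·(n_e·A·C_max)²).
n_e·A·C_max = 0.33 × 180 × 0.022 = 1.307 kg/m.
D = 130²/(4π × 1700 × 1.307²) = 0.463 m²/day.

0.463 m²/day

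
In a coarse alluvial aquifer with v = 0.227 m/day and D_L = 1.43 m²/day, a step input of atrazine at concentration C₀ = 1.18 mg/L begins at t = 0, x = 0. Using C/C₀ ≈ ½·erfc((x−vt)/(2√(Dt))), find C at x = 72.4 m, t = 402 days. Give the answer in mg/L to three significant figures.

0.839 mg/L

For a continuous step input, C/C₀ ≈ ½·erfc((x−vt)/(2√(Dt))).
vt = 0.227 × 402 = 91.254 m and 2√(Dt) = 2√(1.43 × 402) = 47.95 m.
Argument (x−vt)/(2√(Dt)) = (72.4 − 91.254)/47.95 = -0.3932; ½·erfc(-0.3932) = 0.7109.
C = 1.18 × 0.7109 = 0.839 mg/L.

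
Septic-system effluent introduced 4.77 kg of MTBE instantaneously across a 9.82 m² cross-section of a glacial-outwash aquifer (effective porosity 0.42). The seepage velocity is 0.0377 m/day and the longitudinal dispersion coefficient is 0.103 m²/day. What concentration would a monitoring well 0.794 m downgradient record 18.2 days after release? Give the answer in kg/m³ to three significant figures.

0.238 kg/m³

For an instantaneous plane source, C(x,t) = M/(n_e·A·√(4πDt)) · exp(−(x−vt)²/(4Dt)), with n_e·A the pore (flow) area.
Plume center vt = 0.0377 × 18.2 = 0.68614 m, so the well at 0.794 m is 0.10786 m downgradient of the peak.
√(4πDt) = 4.854 m, giving peak height M/(n_e·A·√(4πDt)) = 4.77/(0.42 × 9.82 × 4.854) = 0.2383 kg/m³.
(x−vt)²/(4Dt) = (0.10786)²/(4 × 0.103 × 18.2) = 0.001552; exp(−0.001552) = 0.9984.
C = 0.2383 × 0.9984 = 0.238 kg/m³.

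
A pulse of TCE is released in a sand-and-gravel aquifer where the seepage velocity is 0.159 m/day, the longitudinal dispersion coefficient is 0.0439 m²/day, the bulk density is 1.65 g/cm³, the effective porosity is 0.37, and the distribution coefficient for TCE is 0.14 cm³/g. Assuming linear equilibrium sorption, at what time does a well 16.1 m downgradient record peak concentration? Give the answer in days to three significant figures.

Retardation factor R = 1 + ρ_b·K_d/n = 1 + 1.65 × 0.14/0.37 = 1.624.
Sorption retards both mechanisms: v_R = v/R = 0.09791 m/day, D_R = D/R = 0.02703 m²/day.
Peak time from v_R²t² + 2D_R t − x² = 0: t = (√(D_R² + v_R²x²) − D_R)/v_R².
√(D_R² + v_R²x²) = √(0.02703² + 0.09791² × 16.1²) = 1.577; v_R² = 0.009586.
t = (1.577 − 0.02703)/0.009586 = 162 days.

162 days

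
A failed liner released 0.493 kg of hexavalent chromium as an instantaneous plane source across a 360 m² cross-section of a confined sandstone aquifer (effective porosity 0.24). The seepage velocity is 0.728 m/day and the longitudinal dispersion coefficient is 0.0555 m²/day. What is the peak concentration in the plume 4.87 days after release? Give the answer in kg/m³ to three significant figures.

The peak of an instantaneous 1D plume sits at x = vt; there the Gaussian factor is 1 and C_max = M/(n_e·A·√(4πDt)), where n_e·A is the pore area the mass is dissolved in.
√(4πDt) = √(4π × 0.0555 × 4.87) = 1.843 m, so C_max = 0.493/(0.24 × 360 × 1.843) = 0.00310 kg/m³.

0.00310 kg/m³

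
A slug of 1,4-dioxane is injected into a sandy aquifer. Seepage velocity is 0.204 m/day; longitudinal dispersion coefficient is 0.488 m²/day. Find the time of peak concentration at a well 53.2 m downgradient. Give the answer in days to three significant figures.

For the 1D instantaneous-source solution, setting ∂C/∂t = 0 at fixed x gives v²t² + 2Dt − x² = 0, so t = (√(D² + v²x²) − D)/v².
√(D² + v²x²) = √(0.488² + 0.204² × 53.2²) = 10.86; v² = 0.041616.
t = (10.86 − 0.488)/0.041616 = 249 days (vs. the pure-advection estimate x/v = 261 d).

249 days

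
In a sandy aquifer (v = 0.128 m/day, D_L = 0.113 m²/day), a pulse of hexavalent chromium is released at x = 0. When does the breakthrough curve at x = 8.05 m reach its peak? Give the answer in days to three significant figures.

For the 1D instantaneous-source solution, setting ∂C/∂t = 0 at fixed x gives v²t² + 2Dt − x² = 0, so t = (√(D² + v²x²) − D)/v².
√(D² + v²x²) = √(0.113² + 0.128² × 8.05²) = 1.037; v² = 0.016384.
t = (1.037 − 0.113)/0.016384 = 56.4 days (vs. the pure-advection estimate x/v = 62.9 d).

56.4 days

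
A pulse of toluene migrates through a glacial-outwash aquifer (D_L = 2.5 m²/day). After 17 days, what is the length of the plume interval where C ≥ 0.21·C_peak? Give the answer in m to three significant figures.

The plume is Gaussian with σ = √(2Dt) = √(2 × 2.5 × 17) = 9.220 m.
C/C_peak = exp(−Δx²/(2σ²)) = 0.21 ⇒ Δx = σ·√(−2 ln 0.21) = 9.220 × 1.767 = 16.29 m.
Width = 2Δx = 32.6 m.

32.6 m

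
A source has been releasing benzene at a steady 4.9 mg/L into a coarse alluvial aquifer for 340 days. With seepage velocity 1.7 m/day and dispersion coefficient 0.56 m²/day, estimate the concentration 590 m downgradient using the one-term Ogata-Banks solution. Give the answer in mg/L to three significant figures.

1.32 mg/L

For a continuous step input, C/C₀ ≈ ½·erfc((x−vt)/(2√(Dt))).
vt = 1.7 × 340 = 578 m and 2√(Dt) = 2√(0.56 × 340) = 27.60 m.
Argument (x−vt)/(2√(Dt)) = (590 − 578)/27.60 = 0.4348; ½·erfc(0.4348) = 0.2693.
C = 4.9 × 0.2693 = 1.32 mg/L.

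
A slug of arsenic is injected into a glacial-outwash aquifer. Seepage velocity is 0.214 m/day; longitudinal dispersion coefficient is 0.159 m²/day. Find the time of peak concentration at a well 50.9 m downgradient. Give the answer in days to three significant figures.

234 days

For the 1D instantaneous-source solution, setting ∂C/∂t = 0 at fixed x gives v²t² + 2Dt − x² = 0, so t = (√(D² + v²x²) − D)/v².
√(D² + v²x²) = √(0.159² + 0.214² × 50.9²) = 10.89; v² = 0.045796.
t = (10.89 − 0.159)/0.045796 = 234 days (vs. the pure-advection estimate x/v = 238 d).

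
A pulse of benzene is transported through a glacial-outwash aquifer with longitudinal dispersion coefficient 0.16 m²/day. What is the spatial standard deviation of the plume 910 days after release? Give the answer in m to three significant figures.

Dispersive spreading gives a Gaussian with σ² = 2Dt; advection only shifts the center.
σ = √(2 × 0.16 × 910) = 17.1 m.

17.1 m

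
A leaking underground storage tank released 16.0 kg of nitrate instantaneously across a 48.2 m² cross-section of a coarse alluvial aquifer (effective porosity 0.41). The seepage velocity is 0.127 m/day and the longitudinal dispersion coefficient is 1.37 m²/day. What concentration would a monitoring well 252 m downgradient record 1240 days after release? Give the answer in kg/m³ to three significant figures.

For an instantaneous plane source, C(x,t) = M/(n_e·A·√(4πDt)) · exp(−(x−vt)²/(4Dt)), with n_e·A the pore (flow) area.
Plume center vt = 0.127 × 1240 = 157.48 m, so the well at 252 m is 94.52 m downgradient of the peak.
√(4πDt) = 146.1 m, giving peak height M/(n_e·A·√(4πDt)) = 16.0/(0.41 × 48.2 × 146.1) = 0.005542 kg/m³.
(x−vt)²/(4Dt) = (94.52)²/(4 × 1.37 × 1240) = 1.315; exp(−1.315) = 0.2685.
C = 0.005542 × 0.2685 = 0.00149 kg/m³.

0.00149 kg/m³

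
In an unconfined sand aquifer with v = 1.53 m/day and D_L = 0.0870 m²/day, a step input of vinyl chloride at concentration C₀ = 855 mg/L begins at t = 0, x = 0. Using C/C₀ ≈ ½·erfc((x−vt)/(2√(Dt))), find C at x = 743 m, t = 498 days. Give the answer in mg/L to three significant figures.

For a continuous step input, C/C₀ ≈ ½·erfc((x−vt)/(2√(Dt))).
vt = 1.53 × 498 = 761.94 m and 2√(Dt) = 2√(0.0870 × 498) = 13.16 m.
Argument (x−vt)/(2√(Dt)) = (743 − 761.94)/13.16 = -1.439; ½·erfc(-1.439) = 0.9791.
C = 855 × 0.9791 = 837 mg/L.

837 mg/L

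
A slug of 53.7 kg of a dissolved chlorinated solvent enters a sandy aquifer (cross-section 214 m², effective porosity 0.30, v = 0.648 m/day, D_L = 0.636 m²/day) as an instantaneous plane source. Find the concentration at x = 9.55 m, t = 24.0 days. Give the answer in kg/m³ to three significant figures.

For an instantaneous plane source, C(x,t) = M/(n_e·A·√(4πDt)) · exp(−(x−vt)²/(4Dt)), with n_e·A the pore (flow) area.
Plume center vt = 0.648 × 24.0 = 15.552 m, so the well at 9.55 m is 6.002 m upgradient of the peak.
√(4πDt) = 13.85 m, giving peak height M/(n_e·A·√(4πDt)) = 53.7/(0.30 × 214 × 13.85) = 0.06039 kg/m³.
(x−vt)²/(4Dt) = (-6.002)²/(4 × 0.636 × 24.0) = 0.5900; exp(−0.5900) = 0.5543.
C = 0.06039 × 0.5543 = 0.0335 kg/m³.

0.0335 kg/m³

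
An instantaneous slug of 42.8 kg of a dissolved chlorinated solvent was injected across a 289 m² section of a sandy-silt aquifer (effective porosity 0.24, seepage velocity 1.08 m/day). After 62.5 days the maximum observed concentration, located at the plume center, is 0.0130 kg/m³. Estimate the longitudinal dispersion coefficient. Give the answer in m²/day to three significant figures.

At the plume center C_max = M/(n_e·A·√(4πDt)), so D = M²/(4πt·(n_e·A·C_max)²).
n_e·A·C_max = 0.24 × 289 × 0.0130 = 0.9017 kg/m.
D = 42.8²/(4π × 62.5 × 0.9017²) = 2.87 m²/day.

2.87 m²/day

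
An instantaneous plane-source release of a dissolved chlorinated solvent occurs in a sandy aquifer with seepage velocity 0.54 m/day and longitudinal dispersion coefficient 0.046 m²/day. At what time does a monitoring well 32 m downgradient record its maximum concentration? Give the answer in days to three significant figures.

59.1 days

For the 1D instantaneous-source solution, setting ∂C/∂t = 0 at fixed x gives v²t² + 2Dt − x² = 0, so t = (√(D² + v²x²) − D)/v².
√(D² + v²x²) = √(0.046² + 0.54² × 32²) = 17.28; v² = 0.2916.
t = (17.28 − 0.046)/0.2916 = 59.1 days (vs. the pure-advection estimate x/v = 59.3 d).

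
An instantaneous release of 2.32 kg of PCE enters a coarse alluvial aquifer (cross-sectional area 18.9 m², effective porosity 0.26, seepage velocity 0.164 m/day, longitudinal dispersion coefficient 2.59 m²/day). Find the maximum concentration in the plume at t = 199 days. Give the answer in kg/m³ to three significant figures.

The peak of an instantaneous 1D plume sits at x = vt; there the Gaussian factor is 1 and C_max = M/(n_e·A·√(4πDt)), where n_e·A is the pore area the mass is dissolved in.
√(4πDt) = √(4π × 2.59 × 199) = 80.48 m, so C_max = 2.32/(0.26 × 18.9 × 80.48) = 0.00587 kg/m³.

0.00587 kg/m³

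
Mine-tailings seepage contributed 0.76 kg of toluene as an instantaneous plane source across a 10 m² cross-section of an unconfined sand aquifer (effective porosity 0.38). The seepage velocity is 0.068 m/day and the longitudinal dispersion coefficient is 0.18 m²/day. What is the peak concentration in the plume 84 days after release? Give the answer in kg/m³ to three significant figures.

0.0145 kg/m³

The peak of an instantaneous 1D plume sits at x = vt; there the Gaussian factor is 1 and C_max = M/(n_e·A·√(4πDt)), where n_e·A is the pore area the mass is dissolved in.
√(4πDt) = √(4π × 0.18 × 84) = 13.78 m, so C_max = 0.76/(0.38 × 10 × 13.78) = 0.0145 kg/m³.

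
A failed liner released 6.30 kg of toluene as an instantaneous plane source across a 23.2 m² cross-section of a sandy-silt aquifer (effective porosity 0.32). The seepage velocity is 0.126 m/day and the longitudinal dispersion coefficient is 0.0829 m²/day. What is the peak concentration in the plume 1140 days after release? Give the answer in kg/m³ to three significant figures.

0.0246 kg/m³

The peak of an instantaneous 1D plume sits at x = vt; there the Gaussian factor is 1 and C_max = M/(n_e·A·√(4πDt)), where n_e·A is the pore area the mass is dissolved in.
√(4πDt) = √(4π × 0.0829 × 1140) = 34.46 m, so C_max = 6.30/(0.32 × 23.2 × 34.46) = 0.0246 kg/m³.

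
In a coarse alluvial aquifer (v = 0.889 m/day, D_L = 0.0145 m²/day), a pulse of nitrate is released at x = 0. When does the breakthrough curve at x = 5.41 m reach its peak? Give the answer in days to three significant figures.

For the 1D instantaneous-source solution, setting ∂C/∂t = 0 at fixed x gives v²t² + 2Dt − x² = 0, so t = (√(D² + v²x²) − D)/v².
√(D² + v²x²) = √(0.0145² + 0.889² × 5.41²) = 4.810; v² = 0.790321.
t = (4.810 − 0.0145)/0.790321 = 6.07 days (vs. the pure-advection estimate x/v = 6.09 d).

6.07 days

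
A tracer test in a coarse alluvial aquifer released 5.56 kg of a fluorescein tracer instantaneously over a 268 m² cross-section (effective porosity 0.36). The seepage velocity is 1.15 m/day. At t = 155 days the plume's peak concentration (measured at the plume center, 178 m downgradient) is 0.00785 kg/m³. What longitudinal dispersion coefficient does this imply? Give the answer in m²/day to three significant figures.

At the plume center C_max = M/(n_e·A·√(4πDt)), so D = M²/(4πt·(n_e·A·C_max)²).
n_e·A·C_max = 0.36 × 268 × 0.00785 = 0.7574 kg/m.
D = 5.56²/(4π × 155 × 0.7574²) = 0.0277 m²/day.

0.0277 m²/day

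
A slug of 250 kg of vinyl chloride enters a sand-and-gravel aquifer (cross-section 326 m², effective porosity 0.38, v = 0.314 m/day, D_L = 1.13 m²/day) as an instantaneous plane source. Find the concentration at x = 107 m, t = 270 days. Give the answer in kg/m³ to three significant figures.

0.0217 kg/m³

For an instantaneous plane source, C(x,t) = M/(n_e·A·√(4πDt)) · exp(−(x−vt)²/(4Dt)), with n_e·A the pore (flow) area.
Plume center vt = 0.314 × 270 = 84.78 m, so the well at 107 m is 22.22 m downgradient of the peak.
√(4πDt) = 61.92 m, giving peak height M/(n_e·A·√(4πDt)) = 250/(0.38 × 326 × 61.92) = 0.03259 kg/m³.
(x−vt)²/(4Dt) = (22.22)²/(4 × 1.13 × 270) = 0.4046; exp(−0.4046) = 0.6672.
C = 0.03259 × 0.6672 = 0.0217 kg/m³.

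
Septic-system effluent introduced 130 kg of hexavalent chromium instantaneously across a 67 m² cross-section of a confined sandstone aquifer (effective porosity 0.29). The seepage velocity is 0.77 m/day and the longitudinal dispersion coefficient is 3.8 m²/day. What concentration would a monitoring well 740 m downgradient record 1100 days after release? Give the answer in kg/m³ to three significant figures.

For an instantaneous plane source, C(x,t) = M/(n_e·A·√(4πDt)) · exp(−(x−vt)²/(4Dt)), with n_e·A the pore (flow) area.
Plume center vt = 0.77 × 1100 = 847 m, so the well at 740 m is 107 m upgradient of the peak.
√(4πDt) = 229.2 m, giving peak height M/(n_e·A·√(4πDt)) = 130/(0.29 × 67 × 229.2) = 0.02919 kg/m³.
(x−vt)²/(4Dt) = (-107)²/(4 × 3.8 × 1100) = 0.6847; exp(−0.6847) = 0.5042.
C = 0.02919 × 0.5042 = 0.0147 kg/m³.

0.0147 kg/m³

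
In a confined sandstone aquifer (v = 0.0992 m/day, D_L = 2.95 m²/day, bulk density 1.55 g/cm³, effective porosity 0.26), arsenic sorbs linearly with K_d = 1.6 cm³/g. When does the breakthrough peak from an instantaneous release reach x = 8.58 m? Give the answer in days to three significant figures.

Retardation factor R = 1 + ρ_b·K_d/n = 1 + 1.55 × 1.6/0.26 = 10.54.
Sorption retards both mechanisms: v_R = v/R = 0.009412 m/day, D_R = D/R = 0.2799 m²/day.
Peak time from v_R²t² + 2D_R t − x² = 0: t = (√(D_R² + v_R²x²) − D_R)/v_R².
√(D_R² + v_R²x²) = √(0.2799² + 0.009412² × 8.58²) = 0.2913; v_R² = 8.859e-05.
t = (0.2913 − 0.2799)/8.859e-05 = 129 days.

129 days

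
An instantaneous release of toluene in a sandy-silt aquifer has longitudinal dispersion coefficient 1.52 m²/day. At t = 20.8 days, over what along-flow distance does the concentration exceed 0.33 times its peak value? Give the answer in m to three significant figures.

The plume is Gaussian with σ = √(2Dt) = √(2 × 1.52 × 20.8) = 7.952 m.
C/C_peak = exp(−Δx²/(2σ²)) = 0.33 ⇒ Δx = σ·√(−2 ln 0.33) = 7.952 × 1.489 = 11.84 m.
Width = 2Δx = 23.7 m.

23.7 m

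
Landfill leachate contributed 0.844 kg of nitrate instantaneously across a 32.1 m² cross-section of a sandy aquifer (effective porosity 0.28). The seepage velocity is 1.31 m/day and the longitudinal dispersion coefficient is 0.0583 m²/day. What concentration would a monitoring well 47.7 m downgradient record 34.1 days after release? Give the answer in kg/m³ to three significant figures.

0.00593 kg/m³

For an instantaneous plane source, C(x,t) = M/(n_e·A·√(4πDt)) · exp(−(x−vt)²/(4Dt)), with n_e·A the pore (flow) area.
Plume center vt = 1.31 × 34.1 = 44.671 m, so the well at 47.7 m is 3.029 m downgradient of the peak.
√(4πDt) = 4.998 m, giving peak height M/(n_e·A·√(4πDt)) = 0.844/(0.28 × 32.1 × 4.998) = 0.01879 kg/m³.
(x−vt)²/(4Dt) = (3.029)²/(4 × 0.0583 × 34.1) = 1.154; exp(−1.154) = 0.3154.
C = 0.01879 × 0.3154 = 0.00593 kg/m³.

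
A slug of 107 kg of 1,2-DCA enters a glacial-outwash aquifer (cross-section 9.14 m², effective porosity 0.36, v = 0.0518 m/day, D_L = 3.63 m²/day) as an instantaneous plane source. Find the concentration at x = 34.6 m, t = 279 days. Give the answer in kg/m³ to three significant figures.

For an instantaneous plane source, C(x,t) = M/(n_e·A·√(4πDt)) · exp(−(x−vt)²/(4Dt)), with n_e·A the pore (flow) area.
Plume center vt = 0.0518 × 279 = 14.4522 m, so the well at 34.6 m is 20.1478 m downgradient of the peak.
√(4πDt) = 112.8 m, giving peak height M/(n_e·A·√(4πDt)) = 107/(0.36 × 9.14 × 112.8) = 0.2883 kg/m³.
(x−vt)²/(4Dt) = (20.1478)²/(4 × 3.63 × 279) = 0.1002; exp(−0.1002) = 0.9047.
C = 0.2883 × 0.9047 = 0.261 kg/m³.

0.261 kg/m³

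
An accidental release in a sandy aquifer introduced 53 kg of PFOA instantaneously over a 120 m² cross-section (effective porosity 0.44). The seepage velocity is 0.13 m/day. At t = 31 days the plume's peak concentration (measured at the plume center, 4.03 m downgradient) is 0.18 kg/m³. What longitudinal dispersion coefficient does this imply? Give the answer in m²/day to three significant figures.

0.0798 m²/day

At the plume center C_max = M/(n_e·A·√(4πDt)), so D = M²/(4πt·(n_e·A·C_max)²).
n_e·A·C_max = 0.44 × 120 × 0.18 = 9.504 kg/m.
D = 53²/(4π × 31 × 9.504²) = 0.0798 m²/day.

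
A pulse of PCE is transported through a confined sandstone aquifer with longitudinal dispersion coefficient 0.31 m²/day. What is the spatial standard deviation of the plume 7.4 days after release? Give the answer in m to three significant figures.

2.14 m

Dispersive spreading gives a Gaussian with σ² = 2Dt; advection only shifts the center.
σ = √(2 × 0.31 × 7.4) = 2.14 m.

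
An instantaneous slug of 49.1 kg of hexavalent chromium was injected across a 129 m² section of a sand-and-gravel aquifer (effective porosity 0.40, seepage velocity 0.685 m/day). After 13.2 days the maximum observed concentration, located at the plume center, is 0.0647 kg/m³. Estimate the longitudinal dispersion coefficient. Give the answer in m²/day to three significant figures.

1.30 m²/day

At the plume center C_max = M/(n_e·A·√(4πDt)), so D = M²/(4πt·(n_e·A·C_max)²).
n_e·A·C_max = 0.40 × 129 × 0.0647 = 3.339 kg/m.
D = 49.1²/(4π × 13.2 × 3.339²) = 1.30 m²/day.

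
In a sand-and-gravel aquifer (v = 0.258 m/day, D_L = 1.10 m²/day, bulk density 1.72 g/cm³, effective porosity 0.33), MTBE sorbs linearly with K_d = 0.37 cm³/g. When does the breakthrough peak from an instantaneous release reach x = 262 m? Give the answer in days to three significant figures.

2930 days

Retardation factor R = 1 + ρ_b·K_d/n = 1 + 1.72 × 0.37/0.33 = 2.928.
Sorption retards both mechanisms: v_R = v/R = 0.08811 m/day, D_R = D/R = 0.3757 m²/day.
Peak time from v_R²t² + 2D_R t − x² = 0: t = (√(D_R² + v_R²x²) − D_R)/v_R².
√(D_R² + v_R²x²) = √(0.3757² + 0.08811² × 262²) = 23.09; v_R² = 0.007763.
t = (23.09 − 0.3757)/0.007763 = 2930 days.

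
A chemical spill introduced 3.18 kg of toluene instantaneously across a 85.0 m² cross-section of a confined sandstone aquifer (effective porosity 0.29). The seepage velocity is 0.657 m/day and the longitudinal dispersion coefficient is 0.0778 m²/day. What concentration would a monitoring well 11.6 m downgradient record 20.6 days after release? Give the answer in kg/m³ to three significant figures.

0.0160 kg/m³

For an instantaneous plane source, C(x,t) = M/(n_e·A·√(4πDt)) · exp(−(x−vt)²/(4Dt)), with n_e·A the pore (flow) area.
Plume center vt = 0.657 × 20.6 = 13.5342 m, so the well at 11.6 m is 1.9342 m upgradient of the peak.
√(4πDt) = 4.488 m, giving peak height M/(n_e·A·√(4πDt)) = 3.18/(0.29 × 85.0 × 4.488) = 0.02874 kg/m³.
(x−vt)²/(4Dt) = (-1.9342)²/(4 × 0.0778 × 20.6) = 0.5836; exp(−0.5836) = 0.5579.
C = 0.02874 × 0.5579 = 0.0160 kg/m³.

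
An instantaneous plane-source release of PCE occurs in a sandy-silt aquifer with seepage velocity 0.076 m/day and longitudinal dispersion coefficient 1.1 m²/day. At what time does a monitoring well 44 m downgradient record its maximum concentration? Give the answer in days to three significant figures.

For the 1D instantaneous-source solution, setting ∂C/∂t = 0 at fixed x gives v²t² + 2Dt − x² = 0, so t = (√(D² + v²x²) − D)/v².
√(D² + v²x²) = √(1.1² + 0.076² × 44²) = 3.520; v² = 0.005776.
t = (3.520 − 1.1)/0.005776 = 419 days (vs. the pure-advection estimate x/v = 579 d).

419 days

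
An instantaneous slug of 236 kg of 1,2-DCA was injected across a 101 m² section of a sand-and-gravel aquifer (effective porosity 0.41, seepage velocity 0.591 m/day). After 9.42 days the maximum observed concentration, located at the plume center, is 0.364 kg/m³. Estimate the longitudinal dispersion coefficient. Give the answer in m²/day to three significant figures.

2.07 m²/day

At the plume center C_max = M/(n_e·A·√(4πDt)), so D = M²/(4πt·(n_e·A·C_max)²).
n_e·A·C_max = 0.41 × 101 × 0.364 = 15.07 kg/m.
D = 236²/(4π × 9.42 × 15.07²) = 2.07 m²/day.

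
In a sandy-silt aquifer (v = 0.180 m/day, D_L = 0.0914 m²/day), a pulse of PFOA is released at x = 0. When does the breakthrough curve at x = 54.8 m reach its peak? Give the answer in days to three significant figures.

302 days

For the 1D instantaneous-source solution, setting ∂C/∂t = 0 at fixed x gives v²t² + 2Dt − x² = 0, so t = (√(D² + v²x²) − D)/v².
√(D² + v²x²) = √(0.0914² + 0.180² × 54.8²) = 9.864; v² = 0.0324.
t = (9.864 − 0.0914)/0.0324 = 302 days (vs. the pure-advection estimate x/v = 304 d).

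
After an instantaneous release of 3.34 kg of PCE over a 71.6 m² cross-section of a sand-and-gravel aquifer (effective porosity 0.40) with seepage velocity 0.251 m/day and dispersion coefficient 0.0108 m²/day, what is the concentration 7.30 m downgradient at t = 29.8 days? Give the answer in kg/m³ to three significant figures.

0.0566 kg/m³

For an instantaneous plane source, C(x,t) = M/(n_e·A·√(4πDt)) · exp(−(x−vt)²/(4Dt)), with n_e·A the pore (flow) area.
Plume center vt = 0.251 × 29.8 = 7.4798 m, so the well at 7.30 m is 0.1798 m upgradient of the peak.
√(4πDt) = 2.011 m, giving peak height M/(n_e·A·√(4πDt)) = 3.34/(0.40 × 71.6 × 2.011) = 0.05799 kg/m³.
(x−vt)²/(4Dt) = (-0.1798)²/(4 × 0.0108 × 29.8) = 0.02511; exp(−0.02511) = 0.9752.
C = 0.05799 × 0.9752 = 0.0566 kg/m³.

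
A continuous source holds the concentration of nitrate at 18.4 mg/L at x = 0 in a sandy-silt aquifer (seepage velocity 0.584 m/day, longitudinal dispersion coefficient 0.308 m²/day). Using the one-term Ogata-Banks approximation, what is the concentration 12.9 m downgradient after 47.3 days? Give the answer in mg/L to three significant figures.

18.3 mg/L

For a continuous step input, C/C₀ ≈ ½·erfc((x−vt)/(2√(Dt))).
vt = 0.584 × 47.3 = 27.6232 m and 2√(Dt) = 2√(0.308 × 47.3) = 7.634 m.
Argument (x−vt)/(2√(Dt)) = (12.9 − 27.6232)/7.634 = -1.929; ½·erfc(-1.929) = 0.9968.
C = 18.4 × 0.9968 = 18.3 mg/L.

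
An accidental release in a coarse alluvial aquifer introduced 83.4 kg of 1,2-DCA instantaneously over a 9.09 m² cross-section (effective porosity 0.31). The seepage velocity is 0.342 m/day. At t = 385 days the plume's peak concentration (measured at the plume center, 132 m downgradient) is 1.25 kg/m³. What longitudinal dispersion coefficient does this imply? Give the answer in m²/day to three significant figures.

At the plume center C_max = M/(n_e·A·√(4πDt)), so D = M²/(4πt·(n_e·A·C_max)²).
n_e·A·C_max = 0.31 × 9.09 × 1.25 = 3.522 kg/m.
D = 83.4²/(4π × 385 × 3.522²) = 0.116 m²/day.

0.116 m²/day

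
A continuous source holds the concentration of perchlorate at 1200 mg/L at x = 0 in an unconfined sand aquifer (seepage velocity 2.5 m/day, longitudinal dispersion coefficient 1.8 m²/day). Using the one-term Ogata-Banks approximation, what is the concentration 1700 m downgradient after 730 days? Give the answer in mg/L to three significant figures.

1190 mg/L

For a continuous step input, C/C₀ ≈ ½·erfc((x−vt)/(2√(Dt))).
vt = 2.5 × 730 = 1825 m and 2√(Dt) = 2√(1.8 × 730) = 72.50 m.
Argument (x−vt)/(2√(Dt)) = (1700 − 1825)/72.50 = -1.724; ½·erfc(-1.724) = 0.9926.
C = 1200 × 0.9926 = 1190 mg/L.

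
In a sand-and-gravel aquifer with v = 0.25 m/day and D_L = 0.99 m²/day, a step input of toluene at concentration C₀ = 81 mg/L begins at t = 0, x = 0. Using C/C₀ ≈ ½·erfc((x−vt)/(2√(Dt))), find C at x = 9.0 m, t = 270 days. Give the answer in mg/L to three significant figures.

For a continuous step input, C/C₀ ≈ ½·erfc((x−vt)/(2√(Dt))).
vt = 0.25 × 270 = 67.5 m and 2√(Dt) = 2√(0.99 × 270) = 32.70 m.
Argument (x−vt)/(2√(Dt)) = (9.0 − 67.5)/32.70 = -1.789; ½·erfc(-1.789) = 0.9943.
C = 81 × 0.9943 = 80.5 mg/L.

80.5 mg/L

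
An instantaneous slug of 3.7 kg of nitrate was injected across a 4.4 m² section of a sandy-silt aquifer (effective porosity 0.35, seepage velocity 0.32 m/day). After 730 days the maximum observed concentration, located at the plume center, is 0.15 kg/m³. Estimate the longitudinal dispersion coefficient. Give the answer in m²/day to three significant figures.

At the plume center C_max = M/(n_e·A·√(4πDt)), so D = M²/(4πt·(n_e·A·C_max)²).
n_e·A·C_max = 0.35 × 4.4 × 0.15 = 0.2310 kg/m.
D = 3.7²/(4π × 730 × 0.2310²) = 0.0280 m²/day.

0.0280 m²/day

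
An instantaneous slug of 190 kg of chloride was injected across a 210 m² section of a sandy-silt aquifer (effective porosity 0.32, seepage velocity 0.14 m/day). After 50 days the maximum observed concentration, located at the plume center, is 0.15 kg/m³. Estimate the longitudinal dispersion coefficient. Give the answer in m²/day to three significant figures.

0.565 m²/day

At the plume center C_max = M/(n_e·A·√(4πDt)), so D = M²/(4πt·(n_e·A·C_max)²).
n_e·A·C_max = 0.32 × 210 × 0.15 = 10.08 kg/m.
D = 190²/(4π × 50 × 10.08²) = 0.565 m²/day.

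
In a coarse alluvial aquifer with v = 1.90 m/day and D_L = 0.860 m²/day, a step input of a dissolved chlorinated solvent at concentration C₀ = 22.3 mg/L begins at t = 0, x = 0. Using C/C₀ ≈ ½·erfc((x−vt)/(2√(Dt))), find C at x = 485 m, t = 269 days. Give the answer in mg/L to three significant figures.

For a continuous step input, C/C₀ ≈ ½·erfc((x−vt)/(2√(Dt))).
vt = 1.90 × 269 = 511.1 m and 2√(Dt) = 2√(0.860 × 269) = 30.42 m.
Argument (x−vt)/(2√(Dt)) = (485 − 511.1)/30.42 = -0.8580; ½·erfc(-0.8580) = 0.8875.
C = 22.3 × 0.8875 = 19.8 mg/L.

19.8 mg/L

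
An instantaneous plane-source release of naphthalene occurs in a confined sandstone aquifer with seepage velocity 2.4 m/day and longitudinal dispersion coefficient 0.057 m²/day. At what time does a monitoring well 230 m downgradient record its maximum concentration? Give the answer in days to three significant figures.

95.8 days

For the 1D instantaneous-source solution, setting ∂C/∂t = 0 at fixed x gives v²t² + 2Dt − x² = 0, so t = (√(D² + v²x²) − D)/v².
√(D² + v²x²) = √(0.057² + 2.4² × 230²) = 552.0; v² = 5.76.
t = (552.0 − 0.057)/5.76 = 95.8 days (vs. the pure-advection estimate x/v = 95.8 d).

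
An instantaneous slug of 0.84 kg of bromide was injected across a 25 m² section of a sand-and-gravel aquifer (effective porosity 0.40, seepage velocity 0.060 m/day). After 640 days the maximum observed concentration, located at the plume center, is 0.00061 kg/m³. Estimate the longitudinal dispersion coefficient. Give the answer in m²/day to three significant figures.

2.36 m²/day

At the plume center C_max = M/(n_e·A·√(4πDt)), so D = M²/(4πt·(n_e·A·C_max)²).
n_e·A·C_max = 0.40 × 25 × 0.00061 = 0.006100 kg/m.
D = 0.84²/(4π × 640 × 0.006100²) = 2.36 m²/day.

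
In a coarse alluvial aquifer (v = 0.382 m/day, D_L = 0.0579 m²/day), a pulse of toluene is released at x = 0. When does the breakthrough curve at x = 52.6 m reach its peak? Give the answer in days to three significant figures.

For the 1D instantaneous-source solution, setting ∂C/∂t = 0 at fixed x gives v²t² + 2Dt − x² = 0, so t = (√(D² + v²x²) − D)/v².
√(D² + v²x²) = √(0.0579² + 0.382² × 52.6²) = 20.09; v² = 0.145924.
t = (20.09 − 0.0579)/0.145924 = 137 days (vs. the pure-advection estimate x/v = 138 d).

137 days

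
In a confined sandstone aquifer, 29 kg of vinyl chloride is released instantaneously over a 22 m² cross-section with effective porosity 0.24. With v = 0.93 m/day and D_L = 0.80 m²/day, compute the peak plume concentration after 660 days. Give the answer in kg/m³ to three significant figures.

The peak of an instantaneous 1D plume sits at x = vt; there the Gaussian factor is 1 and C_max = M/(n_e·A·√(4πDt)), where n_e·A is the pore area the mass is dissolved in.
√(4πDt) = √(4π × 0.80 × 660) = 81.46 m, so C_max = 29/(0.24 × 22 × 81.46) = 0.0674 kg/m³.

0.0674 kg/m³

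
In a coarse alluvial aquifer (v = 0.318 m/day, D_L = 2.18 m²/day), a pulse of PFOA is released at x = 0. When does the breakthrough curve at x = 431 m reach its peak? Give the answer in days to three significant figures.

1330 days

For the 1D instantaneous-source solution, setting ∂C/∂t = 0 at fixed x gives v²t² + 2Dt − x² = 0, so t = (√(D² + v²x²) − D)/v².
√(D² + v²x²) = √(2.18² + 0.318² × 431²) = 137.1; v² = 0.101124.
t = (137.1 − 2.18)/0.101124 = 1330 days (vs. the pure-advection estimate x/v = 1360 d).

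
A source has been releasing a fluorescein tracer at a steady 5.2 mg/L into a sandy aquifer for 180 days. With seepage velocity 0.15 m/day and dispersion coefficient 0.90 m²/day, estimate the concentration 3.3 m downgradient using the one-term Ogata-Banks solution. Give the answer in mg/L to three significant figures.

For a continuous step input, C/C₀ ≈ ½·erfc((x−vt)/(2√(Dt))).
vt = 0.15 × 180 = 27 m and 2√(Dt) = 2√(0.90 × 180) = 25.46 m.
Argument (x−vt)/(2√(Dt)) = (3.3 − 27)/25.46 = -0.9309; ½·erfc(-0.9309) = 0.9060.
C = 5.2 × 0.9060 = 4.71 mg/L.

4.71 mg/L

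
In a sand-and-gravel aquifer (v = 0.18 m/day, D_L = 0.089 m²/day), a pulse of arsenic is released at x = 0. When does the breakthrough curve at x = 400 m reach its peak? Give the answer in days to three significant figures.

For the 1D instantaneous-source solution, setting ∂C/∂t = 0 at fixed x gives v²t² + 2Dt − x² = 0, so t = (√(D² + v²x²) − D)/v².
√(D² + v²x²) = √(0.089² + 0.18² × 400²) = 72.00; v² = 0.0324.
t = (72.00 − 0.089)/0.0324 = 2220 days (vs. the pure-advection estimate x/v = 2220 d).

2220 days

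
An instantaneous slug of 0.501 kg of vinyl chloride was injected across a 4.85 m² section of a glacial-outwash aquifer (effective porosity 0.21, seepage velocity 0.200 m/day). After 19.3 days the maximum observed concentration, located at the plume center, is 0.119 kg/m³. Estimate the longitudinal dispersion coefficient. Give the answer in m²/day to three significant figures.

0.0705 m²/day

At the plume center C_max = M/(n_e·A·√(4πDt)), so D = M²/(4πt·(n_e·A·C_max)²).
n_e·A·C_max = 0.21 × 4.85 × 0.119 = 0.1212 kg/m.
D = 0.501²/(4π × 19.3 × 0.1212²) = 0.0705 m²/day.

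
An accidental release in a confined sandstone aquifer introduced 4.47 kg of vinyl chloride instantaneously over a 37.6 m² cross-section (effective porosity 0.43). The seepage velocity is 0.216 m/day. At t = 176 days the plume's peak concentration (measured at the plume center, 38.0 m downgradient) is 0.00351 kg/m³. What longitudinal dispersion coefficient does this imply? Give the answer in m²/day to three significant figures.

At the plume center C_max = M/(n_e·A·√(4πDt)), so D = M²/(4πt·(n_e·A·C_max)²).
n_e·A·C_max = 0.43 × 37.6 × 0.00351 = 0.05675 kg/m.
D = 4.47²/(4π × 176 × 0.05675²) = 2.81 m²/day.

2.81 m²/day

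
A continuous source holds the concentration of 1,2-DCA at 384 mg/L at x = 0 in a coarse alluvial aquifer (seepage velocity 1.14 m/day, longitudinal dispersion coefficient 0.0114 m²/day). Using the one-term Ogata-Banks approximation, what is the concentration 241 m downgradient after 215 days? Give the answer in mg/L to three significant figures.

372 mg/L

For a continuous step input, C/C₀ ≈ ½·erfc((x−vt)/(2√(Dt))).
vt = 1.14 × 215 = 245.1 m and 2√(Dt) = 2√(0.0114 × 215) = 3.131 m.
Argument (x−vt)/(2√(Dt)) = (241 − 245.1)/3.131 = -1.309; ½·erfc(-1.309) = 0.9679.
C = 384 × 0.9679 = 372 mg/L.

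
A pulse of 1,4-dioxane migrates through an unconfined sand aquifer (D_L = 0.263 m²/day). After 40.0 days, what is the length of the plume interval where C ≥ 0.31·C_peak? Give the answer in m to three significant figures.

14.0 m

The plume is Gaussian with σ = √(2Dt) = √(2 × 0.263 × 40.0) = 4.587 m.
C/C_peak = exp(−Δx²/(2σ²)) = 0.31 ⇒ Δx = σ·√(−2 ln 0.31) = 4.587 × 1.530 = 7.018 m.
Width = 2Δx = 14.0 m.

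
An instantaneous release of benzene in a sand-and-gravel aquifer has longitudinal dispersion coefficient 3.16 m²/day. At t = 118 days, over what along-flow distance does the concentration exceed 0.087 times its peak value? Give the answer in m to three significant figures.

The plume is Gaussian with σ = √(2Dt) = √(2 × 3.16 × 118) = 27.31 m.
C/C_peak = exp(−Δx²/(2σ²)) = 0.087 ⇒ Δx = σ·√(−2 ln 0.087) = 27.31 × 2.210 = 60.36 m.
Width = 2Δx = 121 m.

121 m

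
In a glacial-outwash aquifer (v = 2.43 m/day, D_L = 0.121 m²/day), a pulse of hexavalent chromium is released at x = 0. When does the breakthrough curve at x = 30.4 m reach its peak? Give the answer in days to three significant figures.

12.5 days

For the 1D instantaneous-source solution, setting ∂C/∂t = 0 at fixed x gives v²t² + 2Dt − x² = 0, so t = (√(D² + v²x²) − D)/v².
√(D² + v²x²) = √(0.121² + 2.43² × 30.4²) = 73.87; v² = 5.9049.
t = (73.87 − 0.121)/5.9049 = 12.5 days (vs. the pure-advection estimate x/v = 12.5 d).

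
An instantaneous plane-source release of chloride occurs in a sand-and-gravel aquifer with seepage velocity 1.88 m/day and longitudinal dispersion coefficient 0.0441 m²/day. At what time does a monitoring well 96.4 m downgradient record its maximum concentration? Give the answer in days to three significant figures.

For the 1D instantaneous-source solution, setting ∂C/∂t = 0 at fixed x gives v²t² + 2Dt − x² = 0, so t = (√(D² + v²x²) − D)/v².
√(D² + v²x²) = √(0.0441² + 1.88² × 96.4²) = 181.2; v² = 3.5344.
t = (181.2 − 0.0441)/3.5344 = 51.3 days (vs. the pure-advection estimate x/v = 51.3 d).

51.3 days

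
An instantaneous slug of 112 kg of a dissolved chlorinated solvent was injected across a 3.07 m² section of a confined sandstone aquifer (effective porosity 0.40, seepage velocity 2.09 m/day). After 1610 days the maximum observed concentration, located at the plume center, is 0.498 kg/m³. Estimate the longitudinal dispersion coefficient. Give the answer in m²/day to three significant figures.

1.66 m²/day

At the plume center C_max = M/(n_e·A·√(4πDt)), so D = M²/(4πt·(n_e·A·C_max)²).
n_e·A·C_max = 0.40 × 3.07 × 0.498 = 0.6115 kg/m.
D = 112²/(4π × 1610 × 0.6115²) = 1.66 m²/day.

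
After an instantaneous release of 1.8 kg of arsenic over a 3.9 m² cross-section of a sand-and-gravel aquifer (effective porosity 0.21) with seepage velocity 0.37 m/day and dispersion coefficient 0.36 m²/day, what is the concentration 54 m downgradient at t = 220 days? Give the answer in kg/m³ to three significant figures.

For an instantaneous plane source, C(x,t) = M/(n_e·A·√(4πDt)) · exp(−(x−vt)²/(4Dt)), with n_e·A the pore (flow) area.
Plume center vt = 0.37 × 220 = 81.4 m, so the well at 54 m is 27.4 m upgradient of the peak.
√(4πDt) = 31.55 m, giving peak height M/(n_e·A·√(4πDt)) = 1.8/(0.21 × 3.9 × 31.55) = 0.06966 kg/m³.
(x−vt)²/(4Dt) = (-27.4)²/(4 × 0.36 × 220) = 2.370; exp(−2.370) = 0.09348.
C = 0.06966 × 0.09348 = 0.00651 kg/m³.

0.00651 kg/m³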